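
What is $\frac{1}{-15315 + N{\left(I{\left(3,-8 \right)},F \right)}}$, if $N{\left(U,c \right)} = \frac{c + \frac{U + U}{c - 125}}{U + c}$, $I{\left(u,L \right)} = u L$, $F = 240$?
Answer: $- \frac{1035}{15849877} \approx -6.53 \cdot 10^{-5}$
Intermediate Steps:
$I{\left(u,L \right)} = L u$
$N{\left(U,c \right)} = \frac{c + \frac{2 U}{-125 + c}}{U + c}$
$\frac{1}{-15315 + N{\left(I{\left(3,-8 \right)},F \right)}} = \frac{1}{-15315 + \frac{240^{2} - 30000 + 2 \left(\left(-8\right) 3\right)}{240^{2} - 125 \left(\left(-8\right) 3\right) - 30000 + \left(-8\right) 3 \cdot 240}} = \frac{1}{-15315 + \frac{57600 - 30000 + 2 \left(-24\right)}{57600 - -3000 - 30000 - 5760}} = \frac{1}{-15315 + \frac{57600 - 30000 - 48}{57600 + 3000 - 30000 - 5760}} = \frac{1}{-15315 + \frac{1}{24840} \cdot 27552} = \frac{1}{-15315 + \frac{1148}{1035}} = \frac{1}{- \frac{15849877}{1035}} = - \frac{1035}{15849877}$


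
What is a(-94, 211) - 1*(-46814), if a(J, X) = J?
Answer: 46720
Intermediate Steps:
a(-94, 211) - 1*(-46814) = -94 - 1*(-46814) = -94 + 46814 = 46720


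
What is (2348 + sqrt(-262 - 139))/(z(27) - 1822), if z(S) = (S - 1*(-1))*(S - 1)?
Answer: -1174/547 - I*sqrt(401)/1094 ≈ -2.1463 - 0.018304*I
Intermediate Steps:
z(S) = (1 + S)*(-1 + S) (z(S) = (S + 1)*(-1 + S) = (1 + S)*(-1 + S))
(2348 + sqrt(-262 - 139))/(z(27) - 1822) = (2348 + sqrt(-262 - 139))/((-1 + 27**2) - 1822) = (2348 + sqrt(-401))/((-1 + 729) - 1822) = (2348 + I*sqrt(401))/(728 - 1822) = (2348 + I*sqrt(401))/(-1094) = (2348 + I*sqrt(401))*(-1/1094) = -1174/547 - I*sqrt(401)/1094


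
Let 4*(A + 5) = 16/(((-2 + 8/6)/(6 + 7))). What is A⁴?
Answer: 47458321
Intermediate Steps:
A = -83 (A = -5 + (16/(((-2 + 8/6)/(6 + 7))))/4 = -5 + (16/(((-2 + 8*(⅙))/13)))/4 = -5 + (16/(((-2 + 4/3)*(1/13))))/4 = -5 + (16/((-⅔*1/13)))/4 = -5 + (16/(-2/39))/4 = -5 + (16*(-39/2))/4 = -5 + (¼)*(-312) = -5 - 78 = -83)
A⁴ = (-83)⁴ = 47458321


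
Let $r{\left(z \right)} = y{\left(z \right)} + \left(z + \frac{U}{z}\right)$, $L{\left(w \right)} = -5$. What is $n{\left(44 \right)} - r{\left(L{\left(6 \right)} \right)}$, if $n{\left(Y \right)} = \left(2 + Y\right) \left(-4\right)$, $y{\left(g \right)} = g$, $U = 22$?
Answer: $- \frac{848}{5} \approx -169.6$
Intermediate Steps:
$r{\left(z \right)} = 2 z + \frac{22}{z}$ ($r{\left(z \right)} = z + \left(z + \frac{22}{z}\right) = 2 z + \frac{22}{z}$)
$n{\left(Y \right)} = -8 - 4 Y$
$n{\left(44 \right)} - r{\left(L{\left(6 \right)} \right)} = \left(-8 - 176\right) - \left(2 \left(-5\right) + \frac{22}{-5}\right) = \left(-8 - 176\right) - \left(-10 + 22 \left(- \frac{1}{5}\right)\right) = -184 - \left(-10 - \frac{22}{5}\right) = -184 - - \frac{72}{5} = -184 + \frac{72}{5} = - \frac{848}{5}$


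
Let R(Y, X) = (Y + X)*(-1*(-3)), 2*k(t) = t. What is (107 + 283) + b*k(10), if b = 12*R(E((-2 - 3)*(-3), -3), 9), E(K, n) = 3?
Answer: 2550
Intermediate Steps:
k(t) = t/2
R(Y, X) = 3*X + 3*Y (R(Y, X) = (X + Y)*3 = 3*X + 3*Y)
b = 432 (b = 12*(3*9 + 3*3) = 12*(27 + 9) = 12*36 = 432)
(107 + 283) + b*k(10) = (107 + 283) + 432*((½)*10) = 390 + 432*5 = 390 + 2160 = 2550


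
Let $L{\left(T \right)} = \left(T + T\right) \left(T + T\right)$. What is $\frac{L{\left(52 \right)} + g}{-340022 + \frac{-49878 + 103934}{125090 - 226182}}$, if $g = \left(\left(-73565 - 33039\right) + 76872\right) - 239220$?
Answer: $\frac{815483891}{1074173690} \approx 0.75917$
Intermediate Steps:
$L{\left(T \right)} = 4 T^{2}$ ($L{\left(T \right)} = 2 T 2 T = 4 T^{2}$)
$g = -268952$ ($g = \left(-106604 + 76872\right) - 239220 = -29732 - 239220 = -268952$)
$\frac{L{\left(52 \right)} + g}{-340022 + \frac{-49878 + 103934}{125090 - 226182}} = \frac{4 \cdot 52^{2} - 268952}{-340022 + \frac{-49878 + 103934}{125090 - 226182}} = \frac{4 \cdot 2704 - 268952}{-340022 + \frac{54056}{-101092}} = \frac{10816 - 268952}{-340022 + 54056 \left(- \frac{1}{101092}\right)} = - \frac{258136}{-340022 - \frac{13514}{25273}} = - \frac{258136}{- \frac{8593389520}{25273}} = \left(-258136\right) \left(- \frac{25273}{8593389520}\right) = \frac{815483891}{1074173690}$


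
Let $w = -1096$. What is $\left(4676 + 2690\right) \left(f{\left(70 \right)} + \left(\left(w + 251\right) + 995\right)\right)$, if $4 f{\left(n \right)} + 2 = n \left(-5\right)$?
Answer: $456692$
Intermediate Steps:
$f{\left(n \right)} = - \frac{1}{2} - \frac{5 n}{4}$ ($f{\left(n \right)} = - \frac{1}{2} + \frac{n \left(-5\right)}{4} = - \frac{1}{2} + \frac{\left(-5\right) n}{4} = - \frac{1}{2} - \frac{5 n}{4}$)
$\left(4676 + 2690\right) \left(f{\left(70 \right)} + \left(\left(w + 251\right) + 995\right)\right) = \left(4676 + 2690\right) \left(\left(- \frac{1}{2} - \frac{175}{2}\right) + \left(\left(-1096 + 251\right) + 995\right)\right) = 7366 \left(\left(- \frac{1}{2} - \frac{175}{2}\right) + \left(-845 + 995\right)\right) = 7366 \left(-88 + 150\right) = 7366 \cdot 62 = 456692$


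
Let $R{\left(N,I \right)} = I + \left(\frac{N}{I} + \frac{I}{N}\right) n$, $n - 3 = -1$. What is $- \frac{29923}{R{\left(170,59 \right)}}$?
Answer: $- \frac{150063845}{328266} \approx -457.14$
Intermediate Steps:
$n = 2$ ($n = 3 - 1 = 2$)
$R{\left(N,I \right)} = I + \frac{2 I}{N} + \frac{2 N}{I}$ ($R{\left(N,I \right)} = I + \left(\frac{N}{I} + \frac{I}{N}\right) 2 = I + \left(\frac{I}{N} + \frac{N}{I}\right) 2 = I + \left(\frac{2 I}{N} + \frac{2 N}{I}\right) = I + \frac{2 I}{N} + \frac{2 N}{I}$)
$- \frac{29923}{R{\left(170,59 \right)}} = - \frac{29923}{59 + 2 \cdot 59 \cdot \frac{1}{170} + 2 \cdot 170 \cdot \frac{1}{59}} = - \frac{29923}{59 + \frac{59}{85} + \frac{340}{59}} = - \frac{29923}{\frac{328266}{5015}} = \left(-29923\right) \frac{5015}{328266} = - \frac{150063845}{328266}$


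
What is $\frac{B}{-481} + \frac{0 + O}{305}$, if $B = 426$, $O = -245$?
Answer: $- \frac{49555}{29341} \approx -1.6889$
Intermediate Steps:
$\frac{B}{-481} + \frac{0 + O}{305} = \frac{426}{-481} + \frac{0 - 245}{305} = 426 \left(- \frac{1}{481}\right) - \frac{49}{61} = - \frac{426}{481} - \frac{49}{61} = - \frac{49555}{29341}$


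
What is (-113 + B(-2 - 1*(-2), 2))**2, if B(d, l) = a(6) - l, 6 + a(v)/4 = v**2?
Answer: 25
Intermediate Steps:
a(v) = -24 + 4*v**2
B(d, l) = 120 - l (B(d, l) = (-24 + 4*6**2) - l = (-24 + 4*36) - l = (-24 + 144) - l = 120 - l)
(-113 + B(-2 - 1*(-2), 2))**2 = (-113 + (120 - 1*2))**2 = (-113 + (120 - 2))**2 = (-113 + 118)**2 = 5**2 = 25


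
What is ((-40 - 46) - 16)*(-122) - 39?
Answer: 12405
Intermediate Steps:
((-40 - 46) - 16)*(-122) - 39 = (-86 - 16)*(-122) - 39 = -102*(-122) - 39 = 12444 - 39 = 12405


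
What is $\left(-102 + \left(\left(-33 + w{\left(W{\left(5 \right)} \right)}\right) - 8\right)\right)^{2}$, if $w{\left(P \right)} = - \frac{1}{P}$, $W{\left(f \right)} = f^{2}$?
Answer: $\frac{12787776}{625} \approx 20460.0$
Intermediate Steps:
$\left(-102 + \left(\left(-33 + w{\left(W{\left(5 \right)} \right)}\right) - 8\right)\right)^{2} = \left(-102 - \left(41 + \frac{1}{5^{2}}\right)\right)^{2} = \left(-102 - \frac{1026}{25}\right)^{2} = \left(- \frac{3576}{25}\right)^{2} = \frac{12787776}{625}$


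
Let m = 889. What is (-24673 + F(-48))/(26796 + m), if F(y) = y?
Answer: -24721/27685 ≈ -0.89294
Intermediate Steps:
(-24673 + F(-48))/(26796 + m) = (-24673 - 48)/(26796 + 889) = -24721/27685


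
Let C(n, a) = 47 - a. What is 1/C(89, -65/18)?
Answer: 18/911 ≈ 0.019758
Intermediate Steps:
1/C(89, -65/18) = 1/(47 - (-65)/18) = 1/(47 - 1*(-65/18)) = 1/(47 + 65/18) = 1/(911/18) = 18/911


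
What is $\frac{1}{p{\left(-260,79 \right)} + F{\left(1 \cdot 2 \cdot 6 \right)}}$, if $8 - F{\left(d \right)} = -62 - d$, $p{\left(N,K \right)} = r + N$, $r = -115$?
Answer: $- \frac{1}{293} \approx -0.003413$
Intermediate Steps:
$p{\left(N,K \right)} = -115 + N$
$F{\left(d \right)} = 70 + d$ ($F{\left(d \right)} = 8 - \left(-62 - d\right) = 8 + \left(62 + d\right) = 70 + d$)
$\frac{1}{p{\left(-260,79 \right)} + F{\left(1 \cdot 2 \cdot 6 \right)}} = \frac{1}{\left(-115 - 260\right) + \left(70 + 1 \cdot 2 \cdot 6\right)} = \frac{1}{-375 + \left(70 + 2 \cdot 6\right)} = \frac{1}{-375 + \left(70 + 12\right)} = \frac{1}{-375 + 82} = \frac{1}{-293} = - \frac{1}{293}$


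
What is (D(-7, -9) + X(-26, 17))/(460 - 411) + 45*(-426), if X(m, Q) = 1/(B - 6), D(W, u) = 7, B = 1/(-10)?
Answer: -57298713/2989 ≈ -19170.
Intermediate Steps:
B = -⅒ ≈ -0.10000
X(m, Q) = -10/61 (X(m, Q) = 1/(-⅒ - 6) = 1/(-61/10) = -10/61)
(D(-7, -9) + X(-26, 17))/(460 - 411) + 45*(-426) = (7 - 10/61)/(460 - 411) + 45*(-426) = (417/61)/49 - 19170 = (417/61)*(1/49) - 19170 = 417/2989 - 19170 = -57298713/2989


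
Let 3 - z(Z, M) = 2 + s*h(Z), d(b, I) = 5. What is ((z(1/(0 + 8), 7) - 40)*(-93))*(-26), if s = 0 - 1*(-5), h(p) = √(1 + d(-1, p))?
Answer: -94302 - 12090*√6 ≈ -1.2392e+5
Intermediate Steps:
h(p) = √6 (h(p) = √(1 + 5) = √6)
s = 5 (s = 0 + 5 = 5)
z(Z, M) = 1 - 5*√6 (z(Z, M) = 3 - (2 + 5*√6) = 3 + (-2 - 5*√6) = 1 - 5*√6)
((z(1/(0 + 8), 7) - 40)*(-93))*(-26) = (((1 - 5*√6) - 40)*(-93))*(-26) = ((-39 - 5*√6)*(-93))*(-26) = (3627 + 465*√6)*(-26) = -94302 - 12090*√6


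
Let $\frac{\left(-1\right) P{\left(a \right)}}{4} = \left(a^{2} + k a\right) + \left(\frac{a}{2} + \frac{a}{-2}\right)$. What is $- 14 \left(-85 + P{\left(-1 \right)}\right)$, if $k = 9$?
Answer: $742$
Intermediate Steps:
$P{\left(a \right)} = - 36 a - 4 a^{2}$ ($P{\left(a \right)} = - 4 \left(\left(a^{2} + 9 a\right) + \left(\frac{a}{2} + \frac{a}{-2}\right)\right) = - 4 \left(\left(a^{2} + 9 a\right) + \left(a \frac{1}{2} + a \left(- \frac{1}{2}\right)\right)\right) = - 4 \left(\left(a^{2} + 9 a\right) + \left(\frac{a}{2} - \frac{a}{2}\right)\right) = - 4 \left(\left(a^{2} + 9 a\right) + 0\right) = - 4 \left(a^{2} + 9 a\right) = - 36 a - 4 a^{2}$)
$- 14 \left(-85 + P{\left(-1 \right)}\right) = - 14 \left(-85 - - 4 \left(9 - 1\right)\right) = - 14 \left(-85 - \left(-4\right) 8\right) = - 14 \left(-85 + 32\right) = \left(-14\right) \left(-53\right) = 742$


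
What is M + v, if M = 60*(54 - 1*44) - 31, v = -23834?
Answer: -23265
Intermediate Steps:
M = 569 (M = 60*(54 - 44) - 31 = 60*10 - 31 = 600 - 31 = 569)
M + v = 569 - 23834 = -23265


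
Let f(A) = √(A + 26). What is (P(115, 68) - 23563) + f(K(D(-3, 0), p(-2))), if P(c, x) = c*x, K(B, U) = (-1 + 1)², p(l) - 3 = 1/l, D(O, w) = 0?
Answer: -15743 + √26 ≈ -15738.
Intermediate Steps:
p(l) = 3 + 1/l
K(B, U) = 0 (K(B, U) = 0² = 0)
f(A) = √(26 + A)
(P(115, 68) - 23563) + f(K(D(-3, 0), p(-2))) = (115*68 - 23563) + √(26 + 0) = (7820 - 23563) + √26 = -15743 + √26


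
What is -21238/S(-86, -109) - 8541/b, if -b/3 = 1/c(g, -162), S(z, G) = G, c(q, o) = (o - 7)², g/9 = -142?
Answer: 8863156441/109 ≈ 8.1313e+7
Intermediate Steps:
g = -1278 (g = 9*(-142) = -1278)
c(q, o) = (-7 + o)²
b = -3/28561 (b = -3/(-7 - 162)² = -3/((-169)²) = -3/28561 ≈ -0.00010504)
-21238/S(-86, -109) - 8541/b = -21238/(-109) - 8541/(-3/28561) = -21238*(-1/109) - 8541*(-28561/3) = 21238/109 + 81313167 = 8863156441/109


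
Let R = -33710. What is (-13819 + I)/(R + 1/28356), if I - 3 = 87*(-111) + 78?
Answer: 663388620/955880759 ≈ 0.69401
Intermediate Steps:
I = -9576 (I = 3 + (87*(-111) + 78) = 3 + (-9657 + 78) = 3 - 9579 = -9576)
(-13819 + I)/(R + 1/28356) = (-13819 - 9576)/(-33710 + 1/28356) = -23395/(-33710 + 1/28356) = -23395/(-955880759/28356) = -23395*(-28356/955880759) = 663388620/955880759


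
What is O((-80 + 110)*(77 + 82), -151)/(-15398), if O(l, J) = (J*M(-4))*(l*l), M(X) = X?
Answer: -6871375800/7699 ≈ -8.9250e+5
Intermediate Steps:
O(l, J) = -4*J*l² (O(l, J) = (J*(-4))*(l*l) = (-4*J)*l² = -4*J*l²)
O((-80 + 110)*(77 + 82), -151)/(-15398) = -4*(-151)*((-80 + 110)*(77 + 82))²/(-15398) = -4*(-151)*(30*159)²*(-1/15398) = -4*(-151)*4770²*(-1/15398) = -4*(-151)*22752900*(-1/15398) = 13742751600*(-1/15398) = -6871375800/7699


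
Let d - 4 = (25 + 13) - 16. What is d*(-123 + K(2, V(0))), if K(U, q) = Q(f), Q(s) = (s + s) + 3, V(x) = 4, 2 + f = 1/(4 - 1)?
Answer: -9620/3 ≈ -3206.7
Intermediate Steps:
d = 26 (d = 4 + ((25 + 13) - 16) = 4 + (38 - 16) = 4 + 22 = 26)
f = -5/3 (f = -2 + 1/(4 - 1) = -2 + 1/3 = -5/3 ≈ -1.6667)
Q(s) = 3 + 2*s (Q(s) = 2*s + 3 = 3 + 2*s)
K(U, q) = -1/3 (K(U, q) = 3 + 2*(-5/3) = 3 - 10/3 = -1/3)
d*(-123 + K(2, V(0))) = 26*(-123 - 1/3) = 26*(-370/3) = -9620/3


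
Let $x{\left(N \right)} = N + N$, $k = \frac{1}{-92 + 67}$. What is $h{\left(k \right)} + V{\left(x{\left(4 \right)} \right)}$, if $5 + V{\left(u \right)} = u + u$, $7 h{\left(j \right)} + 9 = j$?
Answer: $\frac{1699}{175} \approx 9.7086$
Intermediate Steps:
$k = - \frac{1}{25}$ ($k = \frac{1}{-25} = - \frac{1}{25} \approx -0.04$)
$h{\left(j \right)} = - \frac{9}{7} + \frac{j}{7}$
$x{\left(N \right)} = 2 N$
$V{\left(u \right)} = -5 + 2 u$ ($V{\left(u \right)} = -5 + \left(u + u\right) = -5 + 2 u$)
$h{\left(k \right)} + V{\left(x{\left(4 \right)} \right)} = \left(- \frac{9}{7} + \frac{1}{7} \left(- \frac{1}{25}\right)\right) - \left(5 - 2 \cdot 2 \cdot 4\right) = \left(- \frac{9}{7} - \frac{1}{175}\right) + \left(-5 + 2 \cdot 8\right) = - \frac{226}{175} + \left(-5 + 16\right) = - \frac{226}{175} + 11 = \frac{1699}{175}$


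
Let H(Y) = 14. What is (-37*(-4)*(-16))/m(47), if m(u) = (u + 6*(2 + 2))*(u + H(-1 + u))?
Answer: -2368/4331 ≈ -0.54676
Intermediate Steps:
m(u) = (14 + u)*(24 + u) (m(u) = (u + 6*(2 + 2))*(u + 14) = (u + 6*4)*(14 + u) = (u + 24)*(14 + u) = (24 + u)*(14 + u) = (14 + u)*(24 + u))
(-37*(-4)*(-16))/m(47) = (-37*(-4)*(-16))/(336 + 47**2 + 38*47) = (148*(-16))/(336 + 2209 + 1786) = -2368/4331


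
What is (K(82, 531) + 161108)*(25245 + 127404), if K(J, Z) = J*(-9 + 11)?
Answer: 24618009528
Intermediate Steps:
K(J, Z) = 2*J (K(J, Z) = J*2 = 2*J)
(K(82, 531) + 161108)*(25245 + 127404) = (2*82 + 161108)*(25245 + 127404) = (164 + 161108)*152649 = 161272*152649 = 24618009528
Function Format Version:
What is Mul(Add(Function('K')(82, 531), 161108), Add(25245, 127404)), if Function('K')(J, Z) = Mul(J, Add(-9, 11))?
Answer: 24618009528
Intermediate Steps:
Function('K')(J, Z) = Mul(2, J) (Function('K')(J, Z) = Mul(J, 2) = Mul(2, J))
Mul(Add(Function('K')(82, 531), 161108), Add(25245, 127404)) = Mul(Add(Mul(2, 82), 161108), Add(25245, 127404)) = Mul(Add(164, 161108), 152649) = Mul(161272, 152649) = 24618009528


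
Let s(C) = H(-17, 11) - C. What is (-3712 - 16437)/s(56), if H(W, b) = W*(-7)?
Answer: -20149/63 ≈ -319.83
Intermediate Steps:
H(W, b) = -7*W
s(C) = 119 - C (s(C) = -7*(-17) - C = 119 - C)
(-3712 - 16437)/s(56) = (-3712 - 16437)/(119 - 1*56) = -20149/(119 - 56) = -20149/63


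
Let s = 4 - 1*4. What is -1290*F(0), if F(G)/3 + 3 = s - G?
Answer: 11610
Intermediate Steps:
s = 0 (s = 4 - 4 = 0)
F(G) = -9 - 3*G (F(G) = -9 + 3*(0 - G) = -9 + 3*(-G) = -9 - 3*G)
-1290*F(0) = -1290*(-9 - 3*0) = -1290*(-9 + 0) = -1290*(-9) = 11610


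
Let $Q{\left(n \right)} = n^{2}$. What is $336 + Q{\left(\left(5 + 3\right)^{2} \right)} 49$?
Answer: $201040$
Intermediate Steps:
$336 + Q{\left(\left(5 + 3\right)^{2} \right)} 49 = 336 + \left(\left(5 + 3\right)^{2}\right)^{2} \cdot 49 = 336 + \left(8^{2}\right)^{2} \cdot 49 = 336 + 64^{2} \cdot 49 = 336 + 4096 \cdot 49 = 336 + 200704 = 201040$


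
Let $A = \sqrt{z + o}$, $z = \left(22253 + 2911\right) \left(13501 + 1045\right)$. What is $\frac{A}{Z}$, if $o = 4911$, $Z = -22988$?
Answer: $- \frac{\sqrt{366040455}}{22988} \approx -0.83227$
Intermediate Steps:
$z = 366035544$ ($z = 25164 \cdot 14546 = 366035544$)
$A = \sqrt{366040455}$ ($A = \sqrt{366035544 + 4911} = \sqrt{366040455} \approx 19132.0$)
$\frac{A}{Z} = \frac{\sqrt{366040455}}{-22988} = \sqrt{366040455} \left(- \frac{1}{22988}\right) = - \frac{\sqrt{366040455}}{22988}$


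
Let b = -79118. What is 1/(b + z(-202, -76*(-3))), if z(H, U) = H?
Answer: -1/79320 ≈ -1.2607e-5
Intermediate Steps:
1/(b + z(-202, -76*(-3))) = 1/(-79118 - 202) = 1/(-79320) = -1/79320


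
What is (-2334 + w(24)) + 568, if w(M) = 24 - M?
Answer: -1766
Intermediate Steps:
(-2334 + w(24)) + 568 = (-2334 + (24 - 1*24)) + 568 = (-2334 + (24 - 24)) + 568 = (-2334 + 0) + 568 = -2334 + 568 = -1766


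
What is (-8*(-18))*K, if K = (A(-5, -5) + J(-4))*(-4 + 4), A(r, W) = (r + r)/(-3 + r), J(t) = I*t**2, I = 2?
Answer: 0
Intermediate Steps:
J(t) = 2*t**2
A(r, W) = 2*r/(-3 + r) (A(r, W) = (2*r)/(-3 + r) = 2*r/(-3 + r))
K = 0 (K = (2*(-5)/(-3 - 5) + 2*(-4)**2)*(-4 + 4) = (2*(-5)/(-8) + 2*16)*0 = (2*(-5)*(-1/8) + 32)*0 = (5/4 + 32)*0 = (133/4)*0 = 0)
(-8*(-18))*K = -8*(-18)*0 = 144*0 = 0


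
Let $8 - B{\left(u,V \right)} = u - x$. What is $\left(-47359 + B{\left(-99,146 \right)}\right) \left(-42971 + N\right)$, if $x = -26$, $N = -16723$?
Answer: $2822212932$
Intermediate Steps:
$B{\left(u,V \right)} = -18 - u$ ($B{\left(u,V \right)} = 8 - \left(u - -26\right) = 8 - \left(u + 26\right) = 8 - \left(26 + u\right) = -18 - u$)
$\left(-47359 + B{\left(-99,146 \right)}\right) \left(-42971 + N\right) = \left(-47359 - -81\right) \left(-42971 - 16723\right) = \left(-47359 + \left(-18 + 99\right)\right) \left(-59694\right) = \left(-47359 + 81\right) \left(-59694\right) = \left(-47278\right) \left(-59694\right) = 2822212932$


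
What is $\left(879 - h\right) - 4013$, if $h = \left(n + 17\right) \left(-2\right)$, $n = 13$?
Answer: $-3074$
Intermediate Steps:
$h = -60$ ($h = \left(13 + 17\right) \left(-2\right) = 30 \left(-2\right) = -60$)
$\left(879 - h\right) - 4013 = \left(879 - -60\right) - 4013 = \left(879 + 60\right) - 4013 = 939 - 4013 = -3074$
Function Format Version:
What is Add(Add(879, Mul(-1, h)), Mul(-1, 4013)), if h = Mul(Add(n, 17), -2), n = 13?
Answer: -3074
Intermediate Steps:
h = -60 (h = Mul(Add(13, 17), -2) = Mul(30, -2) = -60)
Add(Add(879, Mul(-1, h)), Mul(-1, 4013)) = Add(Add(879, Mul(-1, -60)), Mul(-1, 4013)) = Add(Add(879, 60), -4013) = Add(939, -4013) = -3074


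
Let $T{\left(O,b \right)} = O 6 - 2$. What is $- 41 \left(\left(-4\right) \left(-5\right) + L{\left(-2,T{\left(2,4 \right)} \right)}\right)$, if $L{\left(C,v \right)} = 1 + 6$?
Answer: $-1107$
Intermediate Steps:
$T{\left(O,b \right)} = -2 + 6 O$ ($T{\left(O,b \right)} = 6 O - 2 = -2 + 6 O$)
$L{\left(C,v \right)} = 7$
$- 41 \left(\left(-4\right) \left(-5\right) + L{\left(-2,T{\left(2,4 \right)} \right)}\right) = - 41 \left(\left(-4\right) \left(-5\right) + 7\right) = - 41 \left(20 + 7\right) = \left(-41\right) 27 = -1107$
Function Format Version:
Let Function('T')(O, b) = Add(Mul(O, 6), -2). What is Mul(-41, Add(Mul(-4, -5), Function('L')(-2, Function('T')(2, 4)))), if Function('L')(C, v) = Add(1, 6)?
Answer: -1107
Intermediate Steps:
Function('T')(O, b) = Add(-2, Mul(6, O)) (Function('T')(O, b) = Add(Mul(6, O), -2) = Add(-2, Mul(6, O)))
Function('L')(C, v) = 7
Mul(-41, Add(Mul(-4, -5), Function('L')(-2, Function('T')(2, 4)))) = Mul(-41, Add(Mul(-4, -5), 7)) = Mul(-41, Add(20, 7)) = Mul(-41, 27) = -1107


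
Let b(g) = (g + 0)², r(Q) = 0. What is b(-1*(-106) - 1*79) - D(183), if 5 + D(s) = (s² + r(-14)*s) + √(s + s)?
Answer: -32755 - √366 ≈ -32774.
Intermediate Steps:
b(g) = g²
D(s) = -5 + s² + √2*√s (D(s) = -5 + ((s² + 0*s) + √(s + s)) = -5 + ((s² + 0) + √(2*s)) = -5 + (s² + √2*√s) = -5 + s² + √2*√s)
b(-1*(-106) - 1*79) - D(183) = (-1*(-106) - 1*79)² - (-5 + 183² + √2*√183) = (106 - 79)² - (-5 + 33489 + √366) = 27² - (33484 + √366) = 729 + (-33484 - √366) = -32755 - √366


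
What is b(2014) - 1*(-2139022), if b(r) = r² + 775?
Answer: 6195993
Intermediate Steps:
b(r) = 775 + r²
b(2014) - 1*(-2139022) = (775 + 2014²) - 1*(-2139022) = (775 + 4056196) + 2139022 = 4056971 + 2139022 = 6195993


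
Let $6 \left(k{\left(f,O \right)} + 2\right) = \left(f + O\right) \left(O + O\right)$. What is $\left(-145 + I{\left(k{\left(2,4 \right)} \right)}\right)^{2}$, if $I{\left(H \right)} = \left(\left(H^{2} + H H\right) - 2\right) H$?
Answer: $75625$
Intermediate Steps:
$k{\left(f,O \right)} = -2 + \frac{O \left(O + f\right)}{3}$ ($k{\left(f,O \right)} = -2 + \frac{\left(f + O\right) \left(O + O\right)}{6} = -2 + \frac{\left(O + f\right) 2 O}{6} = -2 + \frac{2 O \left(O + f\right)}{6} = -2 + \frac{O \left(O + f\right)}{3}$)
$I{\left(H \right)} = H \left(-2 + 2 H^{2}\right)$ ($I{\left(H \right)} = \left(\left(H^{2} + H^{2}\right) - 2\right) H = \left(2 H^{2} - 2\right) H = \left(-2 + 2 H^{2}\right) H = H \left(-2 + 2 H^{2}\right)$)
$\left(-145 + I{\left(k{\left(2,4 \right)} \right)}\right)^{2} = \left(-145 + 2 \left(-2 + \frac{4^{2}}{3} + \frac{1}{3} \cdot 4 \cdot 2\right) \left(-1 + \left(-2 + \frac{4^{2}}{3} + \frac{1}{3} \cdot 4 \cdot 2\right)^{2}\right)\right)^{2} = \left(-145 + 2 \left(-2 + \frac{1}{3} \cdot 16 + \frac{8}{3}\right) \left(-1 + \left(-2 + \frac{1}{3} \cdot 16 + \frac{8}{3}\right)^{2}\right)\right)^{2} = \left(-145 + 2 \left(-2 + \frac{16}{3} + \frac{8}{3}\right) \left(-1 + \left(-2 + \frac{16}{3} + \frac{8}{3}\right)^{2}\right)\right)^{2} = \left(-145 + 2 \cdot 6 \left(-1 + 6^{2}\right)\right)^{2} = \left(-145 + 2 \cdot 6 \left(-1 + 36\right)\right)^{2} = \left(-145 + 2 \cdot 6 \cdot 35\right)^{2} = \left(-145 + 420\right)^{2} = 275^{2} = 75625$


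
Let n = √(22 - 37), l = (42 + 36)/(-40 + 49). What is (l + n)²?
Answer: 541/9 + 52*I*√15/3 ≈ 60.111 + 67.132*I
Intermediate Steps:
l = 26/3 (l = 78/9 = 78*(⅑) = 26/3 ≈ 8.6667)
n = I*√15 (n = √(-15) = I*√15 ≈ 3.873*I)
(l + n)² = (26/3 + I*√15)²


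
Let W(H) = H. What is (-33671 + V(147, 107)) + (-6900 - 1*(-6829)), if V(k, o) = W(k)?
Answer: -33595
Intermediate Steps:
V(k, o) = k
(-33671 + V(147, 107)) + (-6900 - 1*(-6829)) = (-33671 + 147) + (-6900 - 1*(-6829)) = -33524 + (-6900 + 6829) = -33524 - 71 = -33595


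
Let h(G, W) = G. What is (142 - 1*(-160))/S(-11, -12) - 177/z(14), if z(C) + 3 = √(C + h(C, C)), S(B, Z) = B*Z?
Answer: -32177/1254 - 354*√7/19 ≈ -74.954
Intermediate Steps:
z(C) = -3 + √2*√C (z(C) = -3 + √(C + C) = -3 + √(2*C) = -3 + √2*√C)
(142 - 1*(-160))/S(-11, -12) - 177/z(14) = (142 - 1*(-160))/((-11*(-12))) - 177/(-3 + √2*√14) = (142 + 160)/132 - 177/(-3 + 2*√7) = 302*(1/132) - 177/(-3 + 2*√7) = 151/66 - 177/(-3 + 2*√7)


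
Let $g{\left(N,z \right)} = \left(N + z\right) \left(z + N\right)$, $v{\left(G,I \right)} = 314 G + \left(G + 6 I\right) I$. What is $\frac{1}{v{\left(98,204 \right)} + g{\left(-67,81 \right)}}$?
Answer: $\frac{1}{300656} \approx 3.3261 \cdot 10^{-6}$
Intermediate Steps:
$v{\left(G,I \right)} = 314 G + I \left(G + 6 I\right)$
$g{\left(N,z \right)} = \left(N + z\right)^{2}$ ($g{\left(N,z \right)} = \left(N + z\right) \left(N + z\right) = \left(N + z\right)^{2}$)
$\frac{1}{v{\left(98,204 \right)} + g{\left(-67,81 \right)}} = \frac{1}{\left(6 \cdot 204^{2} + 314 \cdot 98 + 98 \cdot 204\right) + \left(-67 + 81\right)^{2}} = \frac{1}{\left(6 \cdot 41616 + 30772 + 19992\right) + 14^{2}} = \frac{1}{\left(249696 + 30772 + 19992\right) + 196} = \frac{1}{300460 + 196} = \frac{1}{300656}$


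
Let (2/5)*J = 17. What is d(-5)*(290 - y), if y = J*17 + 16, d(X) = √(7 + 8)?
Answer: -897*√15/2 ≈ -1737.0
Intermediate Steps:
J = 85/2 (J = (5/2)*17 = 85/2 ≈ 42.500)
d(X) = √15
y = 1477/2 (y = (85/2)*17 + 16 = 1445/2 + 16 = 1477/2 ≈ 738.50)
d(-5)*(290 - y) = √15*(290 - 1*1477/2) = √15*(290 - 1477/2) = √15*(-897/2) = -897*√15/2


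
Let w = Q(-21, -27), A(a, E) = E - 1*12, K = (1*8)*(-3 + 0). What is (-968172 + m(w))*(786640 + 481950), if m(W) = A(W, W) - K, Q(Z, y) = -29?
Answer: -1228234883510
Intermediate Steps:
K = -24 (K = 8*(-3) = -24)
A(a, E) = -12 + E (A(a, E) = E - 12 = -12 + E)
w = -29
m(W) = 12 + W (m(W) = (-12 + W) - 1*(-24) = (-12 + W) + 24 = 12 + W)
(-968172 + m(w))*(786640 + 481950) = (-968172 + (12 - 29))*(786640 + 481950) = (-968172 - 17)*1268590 = -968189*1268590 = -1228234883510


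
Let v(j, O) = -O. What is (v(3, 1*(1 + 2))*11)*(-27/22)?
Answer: 81/2 ≈ 40.500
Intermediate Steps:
(v(3, 1*(1 + 2))*11)*(-27/22) = (-(1 + 2)*11)*(-27/22) = (-3*11)*(-27*1/22) = (-1*3*11)*(-27/22) = -3*11*(-27/22) = -33*(-27/22) = 81/2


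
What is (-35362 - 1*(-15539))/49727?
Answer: -19823/49727 ≈ -0.39864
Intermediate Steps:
(-35362 - 1*(-15539))/49727 = (-35362 + 15539)*(1/49727) = -19823*1/49727 = -19823/49727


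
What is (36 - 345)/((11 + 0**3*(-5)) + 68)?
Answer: -309/79 ≈ -3.9114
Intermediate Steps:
(36 - 345)/((11 + 0**3*(-5)) + 68) = -309/((11 + 0*(-5)) + 68) = -309/((11 + 0) + 68) = -309/(11 + 68) = -309/79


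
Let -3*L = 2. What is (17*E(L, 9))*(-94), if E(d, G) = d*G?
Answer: 9588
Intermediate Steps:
L = -⅔ (L = -⅓*2 = -⅔ ≈ -0.66667)
E(d, G) = G*d
(17*E(L, 9))*(-94) = (17*(9*(-⅔)))*(-94) = (17*(-6))*(-94) = -102*(-94) = 9588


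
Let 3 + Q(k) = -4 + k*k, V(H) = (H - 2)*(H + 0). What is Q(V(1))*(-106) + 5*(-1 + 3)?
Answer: 646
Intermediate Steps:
V(H) = H*(-2 + H) (V(H) = (-2 + H)*H = H*(-2 + H))
Q(k) = -7 + k**2 (Q(k) = -3 + (-4 + k*k) = -3 + (-4 + k**2) = -7 + k**2)
Q(V(1))*(-106) + 5*(-1 + 3) = (-7 + (1*(-2 + 1))**2)*(-106) + 5*(-1 + 3) = (-7 + (1*(-1))**2)*(-106) + 5*2 = (-7 + (-1)**2)*(-106) + 10 = (-7 + 1)*(-106) + 10 = -6*(-106) + 10 = 636 + 10 = 646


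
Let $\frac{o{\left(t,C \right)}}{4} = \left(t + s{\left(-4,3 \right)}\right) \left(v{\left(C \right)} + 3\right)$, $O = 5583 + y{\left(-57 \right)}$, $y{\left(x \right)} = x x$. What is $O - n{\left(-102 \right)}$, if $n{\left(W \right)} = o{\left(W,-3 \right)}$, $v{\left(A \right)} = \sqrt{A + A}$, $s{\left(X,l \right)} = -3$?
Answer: $10092 + 420 i \sqrt{6} \approx 10092.0 + 1028.8 i$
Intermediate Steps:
$y{\left(x \right)} = x^{2}$
$v{\left(A \right)} = \sqrt{2} \sqrt{A}$ ($v{\left(A \right)} = \sqrt{2 A} = \sqrt{2} \sqrt{A}$)
$O = 8832$ ($O = 5583 + \left(-57\right)^{2} = 5583 + 3249 = 8832$)
$o{\left(t,C \right)} = 4 \left(-3 + t\right) \left(3 + \sqrt{2} \sqrt{C}\right)$ ($o{\left(t,C \right)} = 4 \left(t - 3\right) \left(\sqrt{2} \sqrt{C} + 3\right) = 4 \left(-3 + t\right) \left(3 + \sqrt{2} \sqrt{C}\right)$)
$n{\left(W \right)} = -36 + 12 W - 12 i \sqrt{6} + 4 i W \sqrt{6}$ ($n{\left(W \right)} = -36 + 12 W - 12 \sqrt{2} \sqrt{-3} + 4 W \sqrt{2} \sqrt{-3} = -36 + 12 W - 12 \sqrt{2} i \sqrt{3} + 4 W \sqrt{2} i \sqrt{3} = -36 + 12 W - 12 i \sqrt{6} + 4 i W \sqrt{6}$)
$O - n{\left(-102 \right)} = 8832 - \left(-36 + 12 \left(-102\right) - 12 i \sqrt{6} + 4 i \left(-102\right) \sqrt{6}\right) = 8832 - \left(-36 - 1224 - 12 i \sqrt{6} - 408 i \sqrt{6}\right) = 8832 - \left(-1260 - 420 i \sqrt{6}\right) = 8832 + \left(1260 + 420 i \sqrt{6}\right) = 10092 + 420 i \sqrt{6}$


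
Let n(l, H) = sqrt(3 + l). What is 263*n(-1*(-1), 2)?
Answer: 526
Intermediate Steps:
263*n(-1*(-1), 2) = 263*sqrt(3 - 1*(-1)) = 263*sqrt(3 + 1) = 263*sqrt(4) = 263*2 = 526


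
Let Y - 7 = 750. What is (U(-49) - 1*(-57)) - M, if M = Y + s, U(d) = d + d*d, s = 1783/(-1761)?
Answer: 2910955/1761 ≈ 1653.0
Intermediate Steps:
Y = 757 (Y = 7 + 750 = 757)
s = -1783/1761 (s = 1783*(-1/1761) = -1783/1761 ≈ -1.0125)
U(d) = d + d²
M = 1331294/1761 (M = 757 - 1783/1761 = 1331294/1761 ≈ 755.99)
(U(-49) - 1*(-57)) - M = (-49*(1 - 49) - 1*(-57)) - 1*1331294/1761 = (-49*(-48) + 57) - 1331294/1761 = (2352 + 57) - 1331294/1761 = 2409 - 1331294/1761 = 2910955/1761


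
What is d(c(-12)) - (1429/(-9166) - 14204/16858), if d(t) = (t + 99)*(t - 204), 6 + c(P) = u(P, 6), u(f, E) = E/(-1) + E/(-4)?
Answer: -2873346225249/154520428 ≈ -18595.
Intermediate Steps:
u(f, E) = -5*E/4 (u(f, E) = E*(-1) + E*(-¼) = -E - E/4 = -5*E/4)
c(P) = -27/2 (c(P) = -6 - 5/4*6 = -6 - 15/2 = -27/2)
d(t) = (-204 + t)*(99 + t) (d(t) = (99 + t)*(-204 + t) = (-204 + t)*(99 + t))
d(c(-12)) - (1429/(-9166) - 14204/16858) = (-20196 + (-27/2)² - 105*(-27/2)) - (1429/(-9166) - 14204/16858) = (-20196 + 729/4 + 2835/2) - (1429*(-1/9166) - 14204*1/16858) = -74385/4 - (-1429/9166 - 7102/8429) = -74385/4 - 1*(-77141973/77260214) = -74385/4 + 77141973/77260214 = -2873346225249/154520428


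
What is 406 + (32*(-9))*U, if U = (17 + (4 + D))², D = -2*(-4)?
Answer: -241802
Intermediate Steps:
D = 8
U = 841 (U = (17 + (4 + 8))² = (17 + 12)² = 29² = 841)
406 + (32*(-9))*U = 406 + (32*(-9))*841 = 406 - 288*841 = 406 - 242208 = -241802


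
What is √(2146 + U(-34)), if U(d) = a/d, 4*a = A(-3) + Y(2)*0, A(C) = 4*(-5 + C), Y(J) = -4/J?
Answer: 3*√68918/17 ≈ 46.327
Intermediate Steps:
A(C) = -20 + 4*C
a = -8 (a = ((-20 + 4*(-3)) - 4/2*0)/4 = ((-20 - 12) - 4*½*0)/4 = (-32 - 2*0)/4 = (-32 + 0)/4 = (¼)*(-32) = -8)
U(d) = -8/d
√(2146 + U(-34)) = √(2146 - 8/(-34)) = √(2146 - 8*(-1/34)) = √(2146 + 4/17) = √(36486/17) = 3*√68918/17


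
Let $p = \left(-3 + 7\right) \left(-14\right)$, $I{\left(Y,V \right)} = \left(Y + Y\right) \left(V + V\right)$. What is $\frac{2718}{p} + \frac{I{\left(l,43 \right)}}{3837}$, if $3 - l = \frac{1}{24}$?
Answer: $- \frac{15600707}{322308} \approx -48.403$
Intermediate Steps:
$l = \frac{71}{24}$ ($l = 3 - \frac{1}{24} = \frac{71}{24} \approx 2.9583$)
$I{\left(Y,V \right)} = 4 V Y$ ($I{\left(Y,V \right)} = 2 Y 2 V = 4 V Y$)
$p = -56$ ($p = 4 \left(-14\right) = -56$)
$\frac{2718}{p} + \frac{I{\left(l,43 \right)}}{3837} = \frac{2718}{-56} + \frac{4 \cdot 43 \cdot \frac{71}{24}}{3837} = 2718 \left(- \frac{1}{56}\right) + \frac{3053}{6} \cdot \frac{1}{3837} = - \frac{1359}{28} + \frac{3053}{23022} = - \frac{15600707}{322308}$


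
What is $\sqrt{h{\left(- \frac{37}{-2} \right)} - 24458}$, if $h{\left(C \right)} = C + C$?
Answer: $i \sqrt{24421} \approx 156.27 i$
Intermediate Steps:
$h{\left(C \right)} = 2 C$
$\sqrt{h{\left(- \frac{37}{-2} \right)} - 24458} = \sqrt{2 \left(- \frac{37}{-2}\right) - 24458} = \sqrt{2 \left(\left(-37\right) \left(- \frac{1}{2}\right)\right) - 24458} = \sqrt{2 \cdot \frac{37}{2} - 24458} = \sqrt{37 - 24458} = \sqrt{-24421} = i \sqrt{24421}$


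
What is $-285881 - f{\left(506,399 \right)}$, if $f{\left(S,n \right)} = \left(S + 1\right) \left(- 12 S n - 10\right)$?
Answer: $1228042285$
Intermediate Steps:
$f{\left(S,n \right)} = \left(1 + S\right) \left(-10 - 12 S n\right)$ ($f{\left(S,n \right)} = \left(1 + S\right) \left(- 12 S n - 10\right) = \left(1 + S\right) \left(-10 - 12 S n\right)$)
$-285881 - f{\left(506,399 \right)} = -285881 - \left(-10 - 5060 - 6072 \cdot 399 - 4788 \cdot 506^{2}\right) = -285881 - \left(-10 - 5060 - 2422728 - 4788 \cdot 256036\right) = -285881 - \left(-10 - 5060 - 2422728 - 1225900368\right) = -285881 - -1228328166 = -285881 + 1228328166 = 1228042285$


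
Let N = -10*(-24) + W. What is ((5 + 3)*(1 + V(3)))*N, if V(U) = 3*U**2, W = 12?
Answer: 56448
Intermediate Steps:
N = 252 (N = -10*(-24) + 12 = 240 + 12 = 252)
((5 + 3)*(1 + V(3)))*N = ((5 + 3)*(1 + 3*3**2))*252 = (8*(1 + 3*9))*252 = (8*(1 + 27))*252 = (8*28)*252 = 224*252 = 56448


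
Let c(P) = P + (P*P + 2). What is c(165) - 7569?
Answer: 19823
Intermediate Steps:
c(P) = 2 + P + P² (c(P) = P + (P² + 2) = P + (2 + P²) = 2 + P + P²)
c(165) - 7569 = (2 + 165 + 165²) - 7569 = (2 + 165 + 27225) - 7569 = 27392 - 7569 = 19823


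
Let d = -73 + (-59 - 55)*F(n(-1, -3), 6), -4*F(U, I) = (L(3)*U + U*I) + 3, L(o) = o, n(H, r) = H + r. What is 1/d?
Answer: -2/2027 ≈ -0.00098668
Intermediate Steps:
F(U, I) = -¾ - 3*U/4 - I*U/4 (F(U, I) = -((3*U + U*I) + 3)/4 = -((3*U + I*U) + 3)/4 = -(3 + 3*U + I*U)/4 = -¾ - 3*U/4 - I*U/4)
d = -2027/2 (d = -73 + (-59 - 55)*(-¾ - 3*(-1 - 3)/4 - ¼*6*(-1 - 3)) = -73 - 114*(-¾ - ¾*(-4) - ¼*6*(-4)) = -73 - 114*(-¾ + 3 + 6) = -73 - 114*33/4 = -73 - 1881/2 = -2027/2 ≈ -1013.5)
1/d = 1/(-2027/2) = -2/2027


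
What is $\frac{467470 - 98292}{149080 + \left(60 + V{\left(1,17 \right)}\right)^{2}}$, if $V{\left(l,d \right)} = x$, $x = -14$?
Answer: $\frac{184589}{75598} \approx 2.4417$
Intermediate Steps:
$V{\left(l,d \right)} = -14$
$\frac{467470 - 98292}{149080 + \left(60 + V{\left(1,17 \right)}\right)^{2}} = \frac{467470 - 98292}{149080 + \left(60 - 14\right)^{2}} = \frac{369178}{149080 + 46^{2}} = \frac{369178}{149080 + 2116} = \frac{369178}{151196} = 369178 \cdot \frac{1}{151196} = \frac{184589}{75598}$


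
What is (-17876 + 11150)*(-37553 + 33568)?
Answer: 26803110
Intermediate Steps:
(-17876 + 11150)*(-37553 + 33568) = -6726*(-3985) = 26803110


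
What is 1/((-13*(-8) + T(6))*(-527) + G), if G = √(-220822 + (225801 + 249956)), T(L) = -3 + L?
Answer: -56389/3179464386 - √254935/3179464386 ≈ -1.7894e-5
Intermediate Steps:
G = √254935 (G = √(-220822 + 475757) = √254935 ≈ 504.91)
1/((-13*(-8) + T(6))*(-527) + G) = 1/((-13*(-8) + (-3 + 6))*(-527) + √254935) = 1/((104 + 3)*(-527) + √254935) = 1/(107*(-527) + √254935) = 1/(-56389 + √254935)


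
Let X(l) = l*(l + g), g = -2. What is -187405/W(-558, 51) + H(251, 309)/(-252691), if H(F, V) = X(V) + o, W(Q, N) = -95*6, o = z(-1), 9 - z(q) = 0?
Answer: 9460295963/28806774 ≈ 328.41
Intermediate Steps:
z(q) = 9 (z(q) = 9 - 1*0 = 9 + 0 = 9)
o = 9
X(l) = l*(-2 + l) (X(l) = l*(l - 2) = l*(-2 + l))
W(Q, N) = -570
H(F, V) = 9 + V*(-2 + V) (H(F, V) = V*(-2 + V) + 9 = 9 + V*(-2 + V))
-187405/W(-558, 51) + H(251, 309)/(-252691) = -187405/(-570) + (9 + 309*(-2 + 309))/(-252691) = -187405*(-1/570) + (9 + 309*307)*(-1/252691) = 37481/114 + (9 + 94863)*(-1/252691) = 37481/114 + 94872*(-1/252691) = 37481/114 - 94872/252691 = 9460295963/28806774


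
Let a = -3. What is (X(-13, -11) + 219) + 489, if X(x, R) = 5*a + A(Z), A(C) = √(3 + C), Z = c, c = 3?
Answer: 693 + √6 ≈ 695.45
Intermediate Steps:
Z = 3
X(x, R) = -15 + √6 (X(x, R) = 5*(-3) + √(3 + 3) = -15 + √6)
(X(-13, -11) + 219) + 489 = ((-15 + √6) + 219) + 489 = (204 + √6) + 489 = 693 + √6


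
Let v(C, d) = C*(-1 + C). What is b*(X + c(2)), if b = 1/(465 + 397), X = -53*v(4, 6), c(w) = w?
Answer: -317/431 ≈ -0.73550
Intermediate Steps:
X = -636 (X = -212*(-1 + 4) = -212*3 = -53*12 = -636)
b = 1/862 ≈ 0.0011601
b*(X + c(2)) = (-636 + 2)/862 = (1/862)*(-634) = -317/431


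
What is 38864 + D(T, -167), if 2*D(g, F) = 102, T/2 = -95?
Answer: 38915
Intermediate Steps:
T = -190 (T = 2*(-95) = -190)
D(g, F) = 51 (D(g, F) = (½)*102 = 51)
38864 + D(T, -167) = 38864 + 51 = 38915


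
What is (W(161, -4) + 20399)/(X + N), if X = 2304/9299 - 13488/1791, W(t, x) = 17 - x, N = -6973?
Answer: -22672338252/7750212647 ≈ -2.9254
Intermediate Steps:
X = -40432816/5551503 (X = 2304*(1/9299) - 13488*1/1791 = 2304/9299 - 4496/597 = -40432816/5551503 ≈ -7.2832)
(W(161, -4) + 20399)/(X + N) = ((17 - 1*(-4)) + 20399)/(-40432816/5551503 - 6973) = ((17 + 4) + 20399)/(-38751063235/5551503) = (21 + 20399)*(-5551503/38751063235) = 20420*(-5551503/38751063235) = -22672338252/7750212647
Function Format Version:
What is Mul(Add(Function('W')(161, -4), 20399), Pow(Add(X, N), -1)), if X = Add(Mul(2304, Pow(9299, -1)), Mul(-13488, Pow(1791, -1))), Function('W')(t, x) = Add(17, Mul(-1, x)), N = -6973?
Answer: Rational(-22672338252, 7750212647) ≈ -2.9254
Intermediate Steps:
X = Rational(-40432816, 5551503) (X = Add(Mul(2304, Rational(1, 9299)), Mul(-13488, Rational(1, 1791))) = Add(Rational(2304, 9299), Rational(-4496, 597)) = Rational(-40432816, 5551503) ≈ -7.2832)
Mul(Add(Function('W')(161, -4), 20399), Pow(Add(X, N), -1)) = Mul(Add(Add(17, Mul(-1, -4)), 20399), Pow(Add(Rational(-40432816, 5551503), -6973), -1)) = Mul(Add(Add(17, 4), 20399), Pow(Rational(-38751063235, 5551503), -1)) = Mul(Add(21, 20399), Rational(-5551503, 38751063235)) = Mul(20420, Rational(-5551503, 38751063235)) = Rational(-22672338252, 7750212647)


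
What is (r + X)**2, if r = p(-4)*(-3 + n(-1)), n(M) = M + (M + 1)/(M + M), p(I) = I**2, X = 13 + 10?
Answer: 1681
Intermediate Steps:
X = 23
n(M) = M + (1 + M)/(2*M) (n(M) = M + (1 + M)/((2*M)) = M + (1 + M)*(1/(2*M)) = M + (1 + M)/(2*M))
r = -64 (r = (-4)**2*(-3 + (1/2 - 1 + (1/2)/(-1))) = 16*(-3 + (1/2 - 1 + (1/2)*(-1))) = 16*(-3 + (1/2 - 1 - 1/2)) = 16*(-3 - 1) = 16*(-4) = -64)
(r + X)**2 = (-64 + 23)**2 = (-41)**2 = 1681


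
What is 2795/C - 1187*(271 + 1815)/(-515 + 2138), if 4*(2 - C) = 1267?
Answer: -3135532378/2043357 ≈ -1534.5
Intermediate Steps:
C = -1259/4 (C = 2 - ¼*1267 = 2 - 1267/4 = -1259/4 ≈ -314.75)
2795/C - 1187*(271 + 1815)/(-515 + 2138) = 2795/(-1259/4) - 1187*(271 + 1815)/(-515 + 2138) = 2795*(-4/1259) - 1187/(1623/2086) = -11180/1259 - 1187/(1623*(1/2086)) = -11180/1259 - 1187/1623/2086 = -11180/1259 - 1187*2086/1623 = -11180/1259 - 2476082/1623 = -3135532378/2043357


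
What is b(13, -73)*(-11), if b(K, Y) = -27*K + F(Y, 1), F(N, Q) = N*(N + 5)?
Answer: -50743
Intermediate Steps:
F(N, Q) = N*(5 + N)
b(K, Y) = -27*K + Y*(5 + Y)
b(13, -73)*(-11) = (-27*13 - 73*(5 - 73))*(-11) = (-351 - 73*(-68))*(-11) = (-351 + 4964)*(-11) = 4613*(-11) = -50743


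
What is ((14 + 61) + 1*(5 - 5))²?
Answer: 5625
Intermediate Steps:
((14 + 61) + 1*(5 - 5))² = (75 + 1*0)² = (75 + 0)² = 75² = 5625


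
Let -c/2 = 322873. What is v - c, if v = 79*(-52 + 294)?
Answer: 664864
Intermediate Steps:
c = -645746 (c = -2*322873 = -645746)
v = 19118 (v = 79*242 = 19118)
v - c = 19118 - 1*(-645746) = 19118 + 645746 = 664864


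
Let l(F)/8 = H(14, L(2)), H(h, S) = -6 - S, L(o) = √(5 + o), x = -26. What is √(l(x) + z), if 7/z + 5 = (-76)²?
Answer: √(-1598572771 - 266435528*√7)/5771 ≈ 8.3165*I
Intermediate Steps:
z = 7/5771 (z = 7/(-5 + (-76)²) = 7/(-5 + 5776) = 7/5771 ≈ 0.0012130)
l(F) = -48 - 8*√7 (l(F) = 8*(-6 - √(5 + 2)) = 8*(-6 - √7) = -48 - 8*√7)
√(l(x) + z) = √((-48 - 8*√7) + 7/5771) = √(-277001/5771 - 8*√7)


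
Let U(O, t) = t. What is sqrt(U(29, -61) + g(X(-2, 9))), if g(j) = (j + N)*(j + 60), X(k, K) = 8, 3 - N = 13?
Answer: I*sqrt(197) ≈ 14.036*I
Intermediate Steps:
N = -10 (N = 3 - 1*13 = 3 - 13 = -10)
g(j) = (-10 + j)*(60 + j) (g(j) = (j - 10)*(j + 60) = (-10 + j)*(60 + j))
sqrt(U(29, -61) + g(X(-2, 9))) = sqrt(-61 + (-600 + 8**2 + 50*8)) = sqrt(-61 + (-600 + 64 + 400)) = sqrt(-61 - 136) = sqrt(-197) = I*sqrt(197)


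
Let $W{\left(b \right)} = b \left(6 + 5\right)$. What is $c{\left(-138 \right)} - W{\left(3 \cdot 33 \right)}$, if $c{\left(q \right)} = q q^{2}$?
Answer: $-2629161$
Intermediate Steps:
$W{\left(b \right)} = 11 b$ ($W{\left(b \right)} = b 11 = 11 b$)
$c{\left(q \right)} = q^{3}$
$c{\left(-138 \right)} - W{\left(3 \cdot 33 \right)} = \left(-138\right)^{3} - 11 \cdot 3 \cdot 33 = -2628072 - 11 \cdot 99 = -2628072 - 1089 = -2629161$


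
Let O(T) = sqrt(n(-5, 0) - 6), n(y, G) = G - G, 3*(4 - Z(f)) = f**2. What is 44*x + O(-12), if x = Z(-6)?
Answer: -352 + I*sqrt(6) ≈ -352.0 + 2.4495*I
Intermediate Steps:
Z(f) = 4 - f**2/3
n(y, G) = 0
x = -8 (x = 4 - 1/3*(-6)**2 = 4 - 1/3*36 = 4 - 12 = -8)
O(T) = I*sqrt(6) (O(T) = sqrt(0 - 6) = sqrt(-6) = I*sqrt(6))
44*x + O(-12) = 44*(-8) + I*sqrt(6) = -352 + I*sqrt(6)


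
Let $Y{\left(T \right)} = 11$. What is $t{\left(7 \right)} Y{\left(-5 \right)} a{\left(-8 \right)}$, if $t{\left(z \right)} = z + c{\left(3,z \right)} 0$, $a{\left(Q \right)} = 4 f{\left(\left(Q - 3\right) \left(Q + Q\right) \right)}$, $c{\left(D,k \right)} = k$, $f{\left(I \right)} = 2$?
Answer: $616$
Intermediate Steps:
$a{\left(Q \right)} = 8$ ($a{\left(Q \right)} = 4 \cdot 2 = 8$)
$t{\left(z \right)} = z$ ($t{\left(z \right)} = z + z 0 = z + 0 = z$)
$t{\left(7 \right)} Y{\left(-5 \right)} a{\left(-8 \right)} = 7 \cdot 11 \cdot 8 = 77 \cdot 8 = 616$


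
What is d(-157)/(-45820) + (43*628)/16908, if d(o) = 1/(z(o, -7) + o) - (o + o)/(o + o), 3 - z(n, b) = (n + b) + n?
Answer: 25829474311/16172375190 ≈ 1.5971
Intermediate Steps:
z(n, b) = 3 - b - 2*n (z(n, b) = 3 - ((n + b) + n) = 3 - ((b + n) + n) = 3 - (b + 2*n) = 3 + (-b - 2*n) = 3 - b - 2*n)
d(o) = -1 + 1/(10 - o) (d(o) = 1/((3 - 1*(-7) - 2*o) + o) - (o + o)/(o + o) = 1/((3 + 7 - 2*o) + o) - 2*o/(2*o) = 1/((10 - 2*o) + o) - 2*o*1/(2*o) = 1/(10 - o) - 1*1 = 1/(10 - o) - 1 = -1 + 1/(10 - o))
d(-157)/(-45820) + (43*628)/16908 = ((9 - 1*(-157))/(-10 - 157))/(-45820) + (43*628)/16908 = ((9 + 157)/(-167))*(-1/45820) + 27004*(1/16908) = -1/167*166*(-1/45820) + 6751/4227 = -166/167*(-1/45820) + 6751/4227 = 83/3825970 + 6751/4227 = 25829474311/16172375190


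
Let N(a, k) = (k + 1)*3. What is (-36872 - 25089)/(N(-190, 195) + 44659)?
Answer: -61961/45247 ≈ -1.3694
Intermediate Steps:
N(a, k) = 3 + 3*k (N(a, k) = (1 + k)*3 = 3 + 3*k)
(-36872 - 25089)/(N(-190, 195) + 44659) = (-36872 - 25089)/((3 + 3*195) + 44659) = -61961/((3 + 585) + 44659) = -61961/(588 + 44659) = -61961/45247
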